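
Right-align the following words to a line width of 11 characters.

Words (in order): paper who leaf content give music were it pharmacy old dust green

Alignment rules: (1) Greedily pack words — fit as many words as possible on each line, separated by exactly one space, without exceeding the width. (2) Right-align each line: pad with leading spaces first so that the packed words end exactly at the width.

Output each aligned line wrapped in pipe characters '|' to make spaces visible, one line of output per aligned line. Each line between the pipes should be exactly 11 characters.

Line 1: ['paper', 'who'] (min_width=9, slack=2)
Line 2: ['leaf'] (min_width=4, slack=7)
Line 3: ['content'] (min_width=7, slack=4)
Line 4: ['give', 'music'] (min_width=10, slack=1)
Line 5: ['were', 'it'] (min_width=7, slack=4)
Line 6: ['pharmacy'] (min_width=8, slack=3)
Line 7: ['old', 'dust'] (min_width=8, slack=3)
Line 8: ['green'] (min_width=5, slack=6)

Answer: |  paper who|
|       leaf|
|    content|
| give music|
|    were it|
|   pharmacy|
|   old dust|
|      green|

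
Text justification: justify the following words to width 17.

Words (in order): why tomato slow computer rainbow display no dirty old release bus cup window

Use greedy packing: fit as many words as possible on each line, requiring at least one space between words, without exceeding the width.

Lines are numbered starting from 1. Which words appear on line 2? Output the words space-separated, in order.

Line 1: ['why', 'tomato', 'slow'] (min_width=15, slack=2)
Line 2: ['computer', 'rainbow'] (min_width=16, slack=1)
Line 3: ['display', 'no', 'dirty'] (min_width=16, slack=1)
Line 4: ['old', 'release', 'bus'] (min_width=15, slack=2)
Line 5: ['cup', 'window'] (min_width=10, slack=7)

Answer: computer rainbow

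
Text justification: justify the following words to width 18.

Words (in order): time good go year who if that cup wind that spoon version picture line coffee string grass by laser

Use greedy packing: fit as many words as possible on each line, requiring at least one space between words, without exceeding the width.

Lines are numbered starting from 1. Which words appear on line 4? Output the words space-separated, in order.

Line 1: ['time', 'good', 'go', 'year'] (min_width=17, slack=1)
Line 2: ['who', 'if', 'that', 'cup'] (min_width=15, slack=3)
Line 3: ['wind', 'that', 'spoon'] (min_width=15, slack=3)
Line 4: ['version', 'picture'] (min_width=15, slack=3)
Line 5: ['line', 'coffee', 'string'] (min_width=18, slack=0)
Line 6: ['grass', 'by', 'laser'] (min_width=14, slack=4)

Answer: version picture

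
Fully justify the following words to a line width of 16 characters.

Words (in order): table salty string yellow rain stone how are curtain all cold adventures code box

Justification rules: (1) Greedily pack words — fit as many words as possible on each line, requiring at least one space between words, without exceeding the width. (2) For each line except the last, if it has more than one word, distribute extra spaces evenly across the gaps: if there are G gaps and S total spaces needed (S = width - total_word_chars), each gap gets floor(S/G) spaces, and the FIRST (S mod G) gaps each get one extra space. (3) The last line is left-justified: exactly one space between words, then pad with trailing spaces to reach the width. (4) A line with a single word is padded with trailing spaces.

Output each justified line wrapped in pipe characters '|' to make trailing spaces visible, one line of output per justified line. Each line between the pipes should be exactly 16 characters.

Line 1: ['table', 'salty'] (min_width=11, slack=5)
Line 2: ['string', 'yellow'] (min_width=13, slack=3)
Line 3: ['rain', 'stone', 'how'] (min_width=14, slack=2)
Line 4: ['are', 'curtain', 'all'] (min_width=15, slack=1)
Line 5: ['cold', 'adventures'] (min_width=15, slack=1)
Line 6: ['code', 'box'] (min_width=8, slack=8)

Answer: |table      salty|
|string    yellow|
|rain  stone  how|
|are  curtain all|
|cold  adventures|
|code box        |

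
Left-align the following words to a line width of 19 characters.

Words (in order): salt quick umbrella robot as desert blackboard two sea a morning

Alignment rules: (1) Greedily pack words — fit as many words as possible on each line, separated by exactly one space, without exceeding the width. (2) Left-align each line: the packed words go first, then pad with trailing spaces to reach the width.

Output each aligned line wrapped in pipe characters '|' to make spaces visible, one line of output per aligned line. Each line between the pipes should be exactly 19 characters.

Answer: |salt quick umbrella|
|robot as desert    |
|blackboard two sea |
|a morning          |

Derivation:
Line 1: ['salt', 'quick', 'umbrella'] (min_width=19, slack=0)
Line 2: ['robot', 'as', 'desert'] (min_width=15, slack=4)
Line 3: ['blackboard', 'two', 'sea'] (min_width=18, slack=1)
Line 4: ['a', 'morning'] (min_width=9, slack=10)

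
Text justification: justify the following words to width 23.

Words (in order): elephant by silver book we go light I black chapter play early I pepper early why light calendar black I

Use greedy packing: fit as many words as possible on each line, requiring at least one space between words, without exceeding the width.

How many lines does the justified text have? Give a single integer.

Answer: 5

Derivation:
Line 1: ['elephant', 'by', 'silver', 'book'] (min_width=23, slack=0)
Line 2: ['we', 'go', 'light', 'I', 'black'] (min_width=19, slack=4)
Line 3: ['chapter', 'play', 'early', 'I'] (min_width=20, slack=3)
Line 4: ['pepper', 'early', 'why', 'light'] (min_width=22, slack=1)
Line 5: ['calendar', 'black', 'I'] (min_width=16, slack=7)
Total lines: 5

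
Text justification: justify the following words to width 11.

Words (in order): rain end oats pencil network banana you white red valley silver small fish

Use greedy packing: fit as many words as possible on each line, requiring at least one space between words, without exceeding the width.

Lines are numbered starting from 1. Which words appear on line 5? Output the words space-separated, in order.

Line 1: ['rain', 'end'] (min_width=8, slack=3)
Line 2: ['oats', 'pencil'] (min_width=11, slack=0)
Line 3: ['network'] (min_width=7, slack=4)
Line 4: ['banana', 'you'] (min_width=10, slack=1)
Line 5: ['white', 'red'] (min_width=9, slack=2)
Line 6: ['valley'] (min_width=6, slack=5)
Line 7: ['silver'] (min_width=6, slack=5)
Line 8: ['small', 'fish'] (min_width=10, slack=1)

Answer: white red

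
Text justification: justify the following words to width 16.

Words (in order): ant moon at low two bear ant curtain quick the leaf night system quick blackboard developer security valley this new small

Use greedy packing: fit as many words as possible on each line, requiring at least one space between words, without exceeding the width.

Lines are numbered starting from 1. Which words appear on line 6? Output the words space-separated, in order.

Answer: blackboard

Derivation:
Line 1: ['ant', 'moon', 'at', 'low'] (min_width=15, slack=1)
Line 2: ['two', 'bear', 'ant'] (min_width=12, slack=4)
Line 3: ['curtain', 'quick'] (min_width=13, slack=3)
Line 4: ['the', 'leaf', 'night'] (min_width=14, slack=2)
Line 5: ['system', 'quick'] (min_width=12, slack=4)
Line 6: ['blackboard'] (min_width=10, slack=6)
Line 7: ['developer'] (min_width=9, slack=7)
Line 8: ['security', 'valley'] (min_width=15, slack=1)
Line 9: ['this', 'new', 'small'] (min_width=14, slack=2)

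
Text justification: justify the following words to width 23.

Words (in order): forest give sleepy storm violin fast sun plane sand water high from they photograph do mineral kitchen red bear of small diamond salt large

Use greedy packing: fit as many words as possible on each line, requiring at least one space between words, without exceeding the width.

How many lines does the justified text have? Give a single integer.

Answer: 7

Derivation:
Line 1: ['forest', 'give', 'sleepy'] (min_width=18, slack=5)
Line 2: ['storm', 'violin', 'fast', 'sun'] (min_width=21, slack=2)
Line 3: ['plane', 'sand', 'water', 'high'] (min_width=21, slack=2)
Line 4: ['from', 'they', 'photograph', 'do'] (min_width=23, slack=0)
Line 5: ['mineral', 'kitchen', 'red'] (min_width=19, slack=4)
Line 6: ['bear', 'of', 'small', 'diamond'] (min_width=21, slack=2)
Line 7: ['salt', 'large'] (min_width=10, slack=13)
Total lines: 7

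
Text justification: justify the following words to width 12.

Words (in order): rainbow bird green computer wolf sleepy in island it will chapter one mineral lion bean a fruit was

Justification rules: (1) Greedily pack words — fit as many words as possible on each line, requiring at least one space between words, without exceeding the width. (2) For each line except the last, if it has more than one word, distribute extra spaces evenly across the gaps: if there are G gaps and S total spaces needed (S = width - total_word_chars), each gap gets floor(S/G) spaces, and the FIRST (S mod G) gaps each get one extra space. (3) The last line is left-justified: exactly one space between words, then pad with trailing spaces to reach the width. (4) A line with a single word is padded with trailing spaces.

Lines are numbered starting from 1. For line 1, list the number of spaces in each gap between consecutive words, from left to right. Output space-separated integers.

Line 1: ['rainbow', 'bird'] (min_width=12, slack=0)
Line 2: ['green'] (min_width=5, slack=7)
Line 3: ['computer'] (min_width=8, slack=4)
Line 4: ['wolf', 'sleepy'] (min_width=11, slack=1)
Line 5: ['in', 'island', 'it'] (min_width=12, slack=0)
Line 6: ['will', 'chapter'] (min_width=12, slack=0)
Line 7: ['one', 'mineral'] (min_width=11, slack=1)
Line 8: ['lion', 'bean', 'a'] (min_width=11, slack=1)
Line 9: ['fruit', 'was'] (min_width=9, slack=3)

Answer: 1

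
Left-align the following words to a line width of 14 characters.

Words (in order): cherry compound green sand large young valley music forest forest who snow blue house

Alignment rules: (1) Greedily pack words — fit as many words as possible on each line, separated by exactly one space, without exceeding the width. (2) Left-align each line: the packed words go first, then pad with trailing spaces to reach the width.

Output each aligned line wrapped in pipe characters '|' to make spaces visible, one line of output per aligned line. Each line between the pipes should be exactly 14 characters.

Answer: |cherry        |
|compound green|
|sand large    |
|young valley  |
|music forest  |
|forest who    |
|snow blue     |
|house         |

Derivation:
Line 1: ['cherry'] (min_width=6, slack=8)
Line 2: ['compound', 'green'] (min_width=14, slack=0)
Line 3: ['sand', 'large'] (min_width=10, slack=4)
Line 4: ['young', 'valley'] (min_width=12, slack=2)
Line 5: ['music', 'forest'] (min_width=12, slack=2)
Line 6: ['forest', 'who'] (min_width=10, slack=4)
Line 7: ['snow', 'blue'] (min_width=9, slack=5)
Line 8: ['house'] (min_width=5, slack=9)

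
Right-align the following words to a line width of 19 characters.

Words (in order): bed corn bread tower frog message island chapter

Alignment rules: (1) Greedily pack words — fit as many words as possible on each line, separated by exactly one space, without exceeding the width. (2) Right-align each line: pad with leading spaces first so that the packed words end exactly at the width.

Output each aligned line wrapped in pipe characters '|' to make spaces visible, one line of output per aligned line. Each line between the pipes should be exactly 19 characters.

Line 1: ['bed', 'corn', 'bread'] (min_width=14, slack=5)
Line 2: ['tower', 'frog', 'message'] (min_width=18, slack=1)
Line 3: ['island', 'chapter'] (min_width=14, slack=5)

Answer: |     bed corn bread|
| tower frog message|
|     island chapter|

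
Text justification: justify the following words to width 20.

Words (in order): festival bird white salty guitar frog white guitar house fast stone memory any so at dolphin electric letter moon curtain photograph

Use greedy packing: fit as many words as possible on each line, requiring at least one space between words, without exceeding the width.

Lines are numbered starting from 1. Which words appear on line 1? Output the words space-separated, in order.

Line 1: ['festival', 'bird', 'white'] (min_width=19, slack=1)
Line 2: ['salty', 'guitar', 'frog'] (min_width=17, slack=3)
Line 3: ['white', 'guitar', 'house'] (min_width=18, slack=2)
Line 4: ['fast', 'stone', 'memory'] (min_width=17, slack=3)
Line 5: ['any', 'so', 'at', 'dolphin'] (min_width=17, slack=3)
Line 6: ['electric', 'letter', 'moon'] (min_width=20, slack=0)
Line 7: ['curtain', 'photograph'] (min_width=18, slack=2)

Answer: festival bird white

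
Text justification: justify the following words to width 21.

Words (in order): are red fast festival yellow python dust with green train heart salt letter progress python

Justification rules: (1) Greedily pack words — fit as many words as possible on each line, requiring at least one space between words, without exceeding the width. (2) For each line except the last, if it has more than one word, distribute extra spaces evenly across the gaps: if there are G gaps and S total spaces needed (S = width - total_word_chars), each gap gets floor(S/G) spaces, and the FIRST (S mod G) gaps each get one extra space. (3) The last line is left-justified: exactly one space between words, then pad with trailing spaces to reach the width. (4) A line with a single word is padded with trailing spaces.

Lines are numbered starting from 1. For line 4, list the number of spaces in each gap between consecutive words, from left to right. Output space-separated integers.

Answer: 3 3

Derivation:
Line 1: ['are', 'red', 'fast', 'festival'] (min_width=21, slack=0)
Line 2: ['yellow', 'python', 'dust'] (min_width=18, slack=3)
Line 3: ['with', 'green', 'train'] (min_width=16, slack=5)
Line 4: ['heart', 'salt', 'letter'] (min_width=17, slack=4)
Line 5: ['progress', 'python'] (min_width=15, slack=6)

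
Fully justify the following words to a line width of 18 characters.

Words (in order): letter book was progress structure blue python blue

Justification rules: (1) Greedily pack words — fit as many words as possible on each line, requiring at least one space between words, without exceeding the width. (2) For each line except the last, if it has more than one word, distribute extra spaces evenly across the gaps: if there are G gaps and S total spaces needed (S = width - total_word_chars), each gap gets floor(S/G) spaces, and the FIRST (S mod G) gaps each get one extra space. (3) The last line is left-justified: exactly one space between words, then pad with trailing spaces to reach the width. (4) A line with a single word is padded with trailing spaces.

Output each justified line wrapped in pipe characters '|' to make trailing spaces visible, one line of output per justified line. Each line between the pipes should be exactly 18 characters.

Answer: |letter   book  was|
|progress structure|
|blue python blue  |

Derivation:
Line 1: ['letter', 'book', 'was'] (min_width=15, slack=3)
Line 2: ['progress', 'structure'] (min_width=18, slack=0)
Line 3: ['blue', 'python', 'blue'] (min_width=16, slack=2)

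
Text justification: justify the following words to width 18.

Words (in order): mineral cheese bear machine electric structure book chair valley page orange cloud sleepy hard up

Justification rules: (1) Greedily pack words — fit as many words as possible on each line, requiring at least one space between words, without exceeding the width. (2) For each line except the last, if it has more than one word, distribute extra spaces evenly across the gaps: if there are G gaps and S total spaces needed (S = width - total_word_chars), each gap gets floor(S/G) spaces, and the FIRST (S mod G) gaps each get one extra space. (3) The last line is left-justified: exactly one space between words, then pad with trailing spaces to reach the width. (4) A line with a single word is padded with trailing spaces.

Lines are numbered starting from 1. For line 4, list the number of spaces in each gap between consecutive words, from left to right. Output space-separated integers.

Line 1: ['mineral', 'cheese'] (min_width=14, slack=4)
Line 2: ['bear', 'machine'] (min_width=12, slack=6)
Line 3: ['electric', 'structure'] (min_width=18, slack=0)
Line 4: ['book', 'chair', 'valley'] (min_width=17, slack=1)
Line 5: ['page', 'orange', 'cloud'] (min_width=17, slack=1)
Line 6: ['sleepy', 'hard', 'up'] (min_width=14, slack=4)

Answer: 2 1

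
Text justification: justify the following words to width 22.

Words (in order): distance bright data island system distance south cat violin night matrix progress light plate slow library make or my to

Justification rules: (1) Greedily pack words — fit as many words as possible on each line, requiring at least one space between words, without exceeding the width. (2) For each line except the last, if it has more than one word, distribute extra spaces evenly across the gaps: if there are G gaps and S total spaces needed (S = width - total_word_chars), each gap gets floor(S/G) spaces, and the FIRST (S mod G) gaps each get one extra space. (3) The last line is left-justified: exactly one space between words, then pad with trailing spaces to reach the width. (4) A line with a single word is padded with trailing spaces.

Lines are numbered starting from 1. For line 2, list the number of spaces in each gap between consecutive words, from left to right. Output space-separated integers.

Line 1: ['distance', 'bright', 'data'] (min_width=20, slack=2)
Line 2: ['island', 'system', 'distance'] (min_width=22, slack=0)
Line 3: ['south', 'cat', 'violin', 'night'] (min_width=22, slack=0)
Line 4: ['matrix', 'progress', 'light'] (min_width=21, slack=1)
Line 5: ['plate', 'slow', 'library'] (min_width=18, slack=4)
Line 6: ['make', 'or', 'my', 'to'] (min_width=13, slack=9)

Answer: 1 1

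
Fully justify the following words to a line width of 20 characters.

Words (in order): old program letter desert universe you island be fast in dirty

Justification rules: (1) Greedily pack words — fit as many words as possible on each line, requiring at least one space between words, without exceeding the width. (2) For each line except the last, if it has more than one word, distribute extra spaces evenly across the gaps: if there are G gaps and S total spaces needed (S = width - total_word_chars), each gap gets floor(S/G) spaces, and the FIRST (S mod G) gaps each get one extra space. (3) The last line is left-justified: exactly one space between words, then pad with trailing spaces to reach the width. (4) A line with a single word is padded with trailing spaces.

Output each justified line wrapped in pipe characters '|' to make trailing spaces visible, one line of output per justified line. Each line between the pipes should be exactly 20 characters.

Line 1: ['old', 'program', 'letter'] (min_width=18, slack=2)
Line 2: ['desert', 'universe', 'you'] (min_width=19, slack=1)
Line 3: ['island', 'be', 'fast', 'in'] (min_width=17, slack=3)
Line 4: ['dirty'] (min_width=5, slack=15)

Answer: |old  program  letter|
|desert  universe you|
|island  be  fast  in|
|dirty               |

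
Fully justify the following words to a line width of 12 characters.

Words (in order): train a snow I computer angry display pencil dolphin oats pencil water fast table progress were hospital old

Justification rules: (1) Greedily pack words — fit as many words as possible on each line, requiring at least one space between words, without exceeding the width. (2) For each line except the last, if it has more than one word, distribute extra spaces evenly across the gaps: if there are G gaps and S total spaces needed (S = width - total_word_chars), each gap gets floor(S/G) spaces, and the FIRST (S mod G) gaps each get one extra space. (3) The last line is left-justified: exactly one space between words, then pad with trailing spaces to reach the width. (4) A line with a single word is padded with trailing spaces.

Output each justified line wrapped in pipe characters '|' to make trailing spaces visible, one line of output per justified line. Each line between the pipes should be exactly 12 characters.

Line 1: ['train', 'a', 'snow'] (min_width=12, slack=0)
Line 2: ['I', 'computer'] (min_width=10, slack=2)
Line 3: ['angry'] (min_width=5, slack=7)
Line 4: ['display'] (min_width=7, slack=5)
Line 5: ['pencil'] (min_width=6, slack=6)
Line 6: ['dolphin', 'oats'] (min_width=12, slack=0)
Line 7: ['pencil', 'water'] (min_width=12, slack=0)
Line 8: ['fast', 'table'] (min_width=10, slack=2)
Line 9: ['progress'] (min_width=8, slack=4)
Line 10: ['were'] (min_width=4, slack=8)
Line 11: ['hospital', 'old'] (min_width=12, slack=0)

Answer: |train a snow|
|I   computer|
|angry       |
|display     |
|pencil      |
|dolphin oats|
|pencil water|
|fast   table|
|progress    |
|were        |
|hospital old|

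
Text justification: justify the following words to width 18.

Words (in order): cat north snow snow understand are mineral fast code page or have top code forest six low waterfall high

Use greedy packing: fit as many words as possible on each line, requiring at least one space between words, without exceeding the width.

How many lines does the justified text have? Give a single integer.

Answer: 7

Derivation:
Line 1: ['cat', 'north', 'snow'] (min_width=14, slack=4)
Line 2: ['snow', 'understand'] (min_width=15, slack=3)
Line 3: ['are', 'mineral', 'fast'] (min_width=16, slack=2)
Line 4: ['code', 'page', 'or', 'have'] (min_width=17, slack=1)
Line 5: ['top', 'code', 'forest'] (min_width=15, slack=3)
Line 6: ['six', 'low', 'waterfall'] (min_width=17, slack=1)
Line 7: ['high'] (min_width=4, slack=14)
Total lines: 7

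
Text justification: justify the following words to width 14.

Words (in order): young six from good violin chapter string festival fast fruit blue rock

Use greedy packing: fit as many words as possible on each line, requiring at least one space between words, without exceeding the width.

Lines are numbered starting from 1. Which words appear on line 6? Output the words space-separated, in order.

Answer: rock

Derivation:
Line 1: ['young', 'six', 'from'] (min_width=14, slack=0)
Line 2: ['good', 'violin'] (min_width=11, slack=3)
Line 3: ['chapter', 'string'] (min_width=14, slack=0)
Line 4: ['festival', 'fast'] (min_width=13, slack=1)
Line 5: ['fruit', 'blue'] (min_width=10, slack=4)
Line 6: ['rock'] (min_width=4, slack=10)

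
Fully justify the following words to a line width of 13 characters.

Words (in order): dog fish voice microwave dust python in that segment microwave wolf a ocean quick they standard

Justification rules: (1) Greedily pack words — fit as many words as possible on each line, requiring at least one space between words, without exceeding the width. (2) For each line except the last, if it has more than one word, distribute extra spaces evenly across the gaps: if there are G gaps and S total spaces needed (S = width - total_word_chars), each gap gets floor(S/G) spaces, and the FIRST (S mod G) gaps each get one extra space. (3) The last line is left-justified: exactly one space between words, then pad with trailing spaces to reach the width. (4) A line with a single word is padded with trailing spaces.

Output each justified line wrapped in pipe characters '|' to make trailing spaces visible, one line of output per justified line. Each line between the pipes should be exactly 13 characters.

Line 1: ['dog', 'fish'] (min_width=8, slack=5)
Line 2: ['voice'] (min_width=5, slack=8)
Line 3: ['microwave'] (min_width=9, slack=4)
Line 4: ['dust', 'python'] (min_width=11, slack=2)
Line 5: ['in', 'that'] (min_width=7, slack=6)
Line 6: ['segment'] (min_width=7, slack=6)
Line 7: ['microwave'] (min_width=9, slack=4)
Line 8: ['wolf', 'a', 'ocean'] (min_width=12, slack=1)
Line 9: ['quick', 'they'] (min_width=10, slack=3)
Line 10: ['standard'] (min_width=8, slack=5)

Answer: |dog      fish|
|voice        |
|microwave    |
|dust   python|
|in       that|
|segment      |
|microwave    |
|wolf  a ocean|
|quick    they|
|standard     |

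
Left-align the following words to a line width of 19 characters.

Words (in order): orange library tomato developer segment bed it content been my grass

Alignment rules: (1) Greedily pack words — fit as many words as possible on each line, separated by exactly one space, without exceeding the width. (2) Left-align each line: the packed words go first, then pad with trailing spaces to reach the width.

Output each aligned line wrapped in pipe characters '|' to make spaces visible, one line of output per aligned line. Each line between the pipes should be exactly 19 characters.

Answer: |orange library     |
|tomato developer   |
|segment bed it     |
|content been my    |
|grass              |

Derivation:
Line 1: ['orange', 'library'] (min_width=14, slack=5)
Line 2: ['tomato', 'developer'] (min_width=16, slack=3)
Line 3: ['segment', 'bed', 'it'] (min_width=14, slack=5)
Line 4: ['content', 'been', 'my'] (min_width=15, slack=4)
Line 5: ['grass'] (min_width=5, slack=14)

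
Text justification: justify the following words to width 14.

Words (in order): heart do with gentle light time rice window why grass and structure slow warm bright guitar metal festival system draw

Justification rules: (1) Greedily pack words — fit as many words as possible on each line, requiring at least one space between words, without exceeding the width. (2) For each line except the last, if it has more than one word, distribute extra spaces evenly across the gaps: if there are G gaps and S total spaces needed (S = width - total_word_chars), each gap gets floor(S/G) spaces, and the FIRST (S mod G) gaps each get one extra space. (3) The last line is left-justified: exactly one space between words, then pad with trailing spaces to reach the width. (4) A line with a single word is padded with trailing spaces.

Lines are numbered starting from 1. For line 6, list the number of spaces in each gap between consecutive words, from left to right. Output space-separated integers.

Line 1: ['heart', 'do', 'with'] (min_width=13, slack=1)
Line 2: ['gentle', 'light'] (min_width=12, slack=2)
Line 3: ['time', 'rice'] (min_width=9, slack=5)
Line 4: ['window', 'why'] (min_width=10, slack=4)
Line 5: ['grass', 'and'] (min_width=9, slack=5)
Line 6: ['structure', 'slow'] (min_width=14, slack=0)
Line 7: ['warm', 'bright'] (min_width=11, slack=3)
Line 8: ['guitar', 'metal'] (min_width=12, slack=2)
Line 9: ['festival'] (min_width=8, slack=6)
Line 10: ['system', 'draw'] (min_width=11, slack=3)

Answer: 1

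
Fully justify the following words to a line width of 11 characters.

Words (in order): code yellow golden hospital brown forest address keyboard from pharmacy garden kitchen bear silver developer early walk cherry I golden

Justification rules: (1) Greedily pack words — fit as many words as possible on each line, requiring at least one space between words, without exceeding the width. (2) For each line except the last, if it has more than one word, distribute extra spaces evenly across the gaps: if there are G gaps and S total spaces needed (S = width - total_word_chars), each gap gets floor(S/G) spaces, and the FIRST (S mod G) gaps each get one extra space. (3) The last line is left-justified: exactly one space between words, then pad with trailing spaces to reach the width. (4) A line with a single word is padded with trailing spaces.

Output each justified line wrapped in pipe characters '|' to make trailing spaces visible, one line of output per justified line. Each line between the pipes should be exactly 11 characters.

Line 1: ['code', 'yellow'] (min_width=11, slack=0)
Line 2: ['golden'] (min_width=6, slack=5)
Line 3: ['hospital'] (min_width=8, slack=3)
Line 4: ['brown'] (min_width=5, slack=6)
Line 5: ['forest'] (min_width=6, slack=5)
Line 6: ['address'] (min_width=7, slack=4)
Line 7: ['keyboard'] (min_width=8, slack=3)
Line 8: ['from'] (min_width=4, slack=7)
Line 9: ['pharmacy'] (min_width=8, slack=3)
Line 10: ['garden'] (min_width=6, slack=5)
Line 11: ['kitchen'] (min_width=7, slack=4)
Line 12: ['bear', 'silver'] (min_width=11, slack=0)
Line 13: ['developer'] (min_width=9, slack=2)
Line 14: ['early', 'walk'] (min_width=10, slack=1)
Line 15: ['cherry', 'I'] (min_width=8, slack=3)
Line 16: ['golden'] (min_width=6, slack=5)

Answer: |code yellow|
|golden     |
|hospital   |
|brown      |
|forest     |
|address    |
|keyboard   |
|from       |
|pharmacy   |
|garden     |
|kitchen    |
|bear silver|
|developer  |
|early  walk|
|cherry    I|
|golden     |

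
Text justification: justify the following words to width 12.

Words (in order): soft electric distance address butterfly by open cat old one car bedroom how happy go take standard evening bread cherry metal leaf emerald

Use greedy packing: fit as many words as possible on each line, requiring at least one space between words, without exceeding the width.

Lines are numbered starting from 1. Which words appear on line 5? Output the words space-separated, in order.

Answer: butterfly by

Derivation:
Line 1: ['soft'] (min_width=4, slack=8)
Line 2: ['electric'] (min_width=8, slack=4)
Line 3: ['distance'] (min_width=8, slack=4)
Line 4: ['address'] (min_width=7, slack=5)
Line 5: ['butterfly', 'by'] (min_width=12, slack=0)
Line 6: ['open', 'cat', 'old'] (min_width=12, slack=0)
Line 7: ['one', 'car'] (min_width=7, slack=5)
Line 8: ['bedroom', 'how'] (min_width=11, slack=1)
Line 9: ['happy', 'go'] (min_width=8, slack=4)
Line 10: ['take'] (min_width=4, slack=8)
Line 11: ['standard'] (min_width=8, slack=4)
Line 12: ['evening'] (min_width=7, slack=5)
Line 13: ['bread', 'cherry'] (min_width=12, slack=0)
Line 14: ['metal', 'leaf'] (min_width=10, slack=2)
Line 15: ['emerald'] (min_width=7, slack=5)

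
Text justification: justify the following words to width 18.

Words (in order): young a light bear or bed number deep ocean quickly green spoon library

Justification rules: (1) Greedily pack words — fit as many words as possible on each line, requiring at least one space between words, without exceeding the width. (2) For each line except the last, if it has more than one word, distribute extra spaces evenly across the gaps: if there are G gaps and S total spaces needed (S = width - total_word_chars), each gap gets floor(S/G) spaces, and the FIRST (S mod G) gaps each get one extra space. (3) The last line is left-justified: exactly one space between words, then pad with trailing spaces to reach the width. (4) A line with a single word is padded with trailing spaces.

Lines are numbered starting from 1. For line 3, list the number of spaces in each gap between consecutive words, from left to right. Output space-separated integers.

Answer: 6

Derivation:
Line 1: ['young', 'a', 'light', 'bear'] (min_width=18, slack=0)
Line 2: ['or', 'bed', 'number', 'deep'] (min_width=18, slack=0)
Line 3: ['ocean', 'quickly'] (min_width=13, slack=5)
Line 4: ['green', 'spoon'] (min_width=11, slack=7)
Line 5: ['library'] (min_width=7, slack=11)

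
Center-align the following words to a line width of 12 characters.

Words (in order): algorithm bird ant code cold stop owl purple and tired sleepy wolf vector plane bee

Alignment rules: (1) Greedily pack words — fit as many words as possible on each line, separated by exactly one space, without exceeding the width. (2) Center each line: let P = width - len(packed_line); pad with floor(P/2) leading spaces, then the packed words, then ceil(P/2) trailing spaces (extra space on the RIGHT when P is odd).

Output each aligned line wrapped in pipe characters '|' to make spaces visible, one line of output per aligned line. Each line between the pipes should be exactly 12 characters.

Line 1: ['algorithm'] (min_width=9, slack=3)
Line 2: ['bird', 'ant'] (min_width=8, slack=4)
Line 3: ['code', 'cold'] (min_width=9, slack=3)
Line 4: ['stop', 'owl'] (min_width=8, slack=4)
Line 5: ['purple', 'and'] (min_width=10, slack=2)
Line 6: ['tired', 'sleepy'] (min_width=12, slack=0)
Line 7: ['wolf', 'vector'] (min_width=11, slack=1)
Line 8: ['plane', 'bee'] (min_width=9, slack=3)

Answer: | algorithm  |
|  bird ant  |
| code cold  |
|  stop owl  |
| purple and |
|tired sleepy|
|wolf vector |
| plane bee  |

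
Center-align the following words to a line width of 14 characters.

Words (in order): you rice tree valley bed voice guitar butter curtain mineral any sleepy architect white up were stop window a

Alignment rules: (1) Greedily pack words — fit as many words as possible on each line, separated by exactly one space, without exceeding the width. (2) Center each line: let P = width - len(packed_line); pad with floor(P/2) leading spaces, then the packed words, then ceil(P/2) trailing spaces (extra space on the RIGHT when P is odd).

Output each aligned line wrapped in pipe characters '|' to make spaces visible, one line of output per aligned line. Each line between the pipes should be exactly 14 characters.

Answer: |you rice tree |
|  valley bed  |
| voice guitar |
|butter curtain|
| mineral any  |
|    sleepy    |
|  architect   |
|white up were |
|stop window a |

Derivation:
Line 1: ['you', 'rice', 'tree'] (min_width=13, slack=1)
Line 2: ['valley', 'bed'] (min_width=10, slack=4)
Line 3: ['voice', 'guitar'] (min_width=12, slack=2)
Line 4: ['butter', 'curtain'] (min_width=14, slack=0)
Line 5: ['mineral', 'any'] (min_width=11, slack=3)
Line 6: ['sleepy'] (min_width=6, slack=8)
Line 7: ['architect'] (min_width=9, slack=5)
Line 8: ['white', 'up', 'were'] (min_width=13, slack=1)
Line 9: ['stop', 'window', 'a'] (min_width=13, slack=1)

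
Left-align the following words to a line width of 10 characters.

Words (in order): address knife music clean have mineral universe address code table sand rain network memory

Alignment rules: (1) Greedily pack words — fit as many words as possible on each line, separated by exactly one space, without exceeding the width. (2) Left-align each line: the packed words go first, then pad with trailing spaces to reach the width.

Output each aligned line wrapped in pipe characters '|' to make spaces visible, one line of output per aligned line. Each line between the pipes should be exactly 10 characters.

Line 1: ['address'] (min_width=7, slack=3)
Line 2: ['knife'] (min_width=5, slack=5)
Line 3: ['music'] (min_width=5, slack=5)
Line 4: ['clean', 'have'] (min_width=10, slack=0)
Line 5: ['mineral'] (min_width=7, slack=3)
Line 6: ['universe'] (min_width=8, slack=2)
Line 7: ['address'] (min_width=7, slack=3)
Line 8: ['code', 'table'] (min_width=10, slack=0)
Line 9: ['sand', 'rain'] (min_width=9, slack=1)
Line 10: ['network'] (min_width=7, slack=3)
Line 11: ['memory'] (min_width=6, slack=4)

Answer: |address   |
|knife     |
|music     |
|clean have|
|mineral   |
|universe  |
|address   |
|code table|
|sand rain |
|network   |
|memory    |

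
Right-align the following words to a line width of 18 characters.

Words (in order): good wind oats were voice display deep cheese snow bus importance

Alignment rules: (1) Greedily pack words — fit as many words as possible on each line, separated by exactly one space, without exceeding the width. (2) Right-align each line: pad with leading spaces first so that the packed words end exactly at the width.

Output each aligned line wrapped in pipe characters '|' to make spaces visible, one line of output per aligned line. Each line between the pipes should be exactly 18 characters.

Answer: |    good wind oats|
|were voice display|
|  deep cheese snow|
|    bus importance|

Derivation:
Line 1: ['good', 'wind', 'oats'] (min_width=14, slack=4)
Line 2: ['were', 'voice', 'display'] (min_width=18, slack=0)
Line 3: ['deep', 'cheese', 'snow'] (min_width=16, slack=2)
Line 4: ['bus', 'importance'] (min_width=14, slack=4)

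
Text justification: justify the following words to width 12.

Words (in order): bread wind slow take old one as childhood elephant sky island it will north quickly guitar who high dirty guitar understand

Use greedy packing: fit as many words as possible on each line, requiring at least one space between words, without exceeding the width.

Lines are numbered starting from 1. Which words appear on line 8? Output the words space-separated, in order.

Line 1: ['bread', 'wind'] (min_width=10, slack=2)
Line 2: ['slow', 'take'] (min_width=9, slack=3)
Line 3: ['old', 'one', 'as'] (min_width=10, slack=2)
Line 4: ['childhood'] (min_width=9, slack=3)
Line 5: ['elephant', 'sky'] (min_width=12, slack=0)
Line 6: ['island', 'it'] (min_width=9, slack=3)
Line 7: ['will', 'north'] (min_width=10, slack=2)
Line 8: ['quickly'] (min_width=7, slack=5)
Line 9: ['guitar', 'who'] (min_width=10, slack=2)
Line 10: ['high', 'dirty'] (min_width=10, slack=2)
Line 11: ['guitar'] (min_width=6, slack=6)
Line 12: ['understand'] (min_width=10, slack=2)

Answer: quickly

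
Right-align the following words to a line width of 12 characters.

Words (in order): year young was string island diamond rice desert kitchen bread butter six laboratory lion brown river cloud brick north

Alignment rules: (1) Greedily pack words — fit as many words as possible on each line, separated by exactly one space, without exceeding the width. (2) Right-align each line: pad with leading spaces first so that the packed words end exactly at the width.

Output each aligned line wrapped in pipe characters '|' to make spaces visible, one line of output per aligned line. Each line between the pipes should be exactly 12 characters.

Answer: |  year young|
|  was string|
|      island|
|diamond rice|
|      desert|
|     kitchen|
|bread butter|
|         six|
|  laboratory|
|  lion brown|
| river cloud|
| brick north|

Derivation:
Line 1: ['year', 'young'] (min_width=10, slack=2)
Line 2: ['was', 'string'] (min_width=10, slack=2)
Line 3: ['island'] (min_width=6, slack=6)
Line 4: ['diamond', 'rice'] (min_width=12, slack=0)
Line 5: ['desert'] (min_width=6, slack=6)
Line 6: ['kitchen'] (min_width=7, slack=5)
Line 7: ['bread', 'butter'] (min_width=12, slack=0)
Line 8: ['six'] (min_width=3, slack=9)
Line 9: ['laboratory'] (min_width=10, slack=2)
Line 10: ['lion', 'brown'] (min_width=10, slack=2)
Line 11: ['river', 'cloud'] (min_width=11, slack=1)
Line 12: ['brick', 'north'] (min_width=11, slack=1)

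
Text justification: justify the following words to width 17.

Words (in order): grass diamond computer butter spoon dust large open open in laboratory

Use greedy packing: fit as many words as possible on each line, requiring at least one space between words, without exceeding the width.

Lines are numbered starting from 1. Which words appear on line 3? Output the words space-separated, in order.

Line 1: ['grass', 'diamond'] (min_width=13, slack=4)
Line 2: ['computer', 'butter'] (min_width=15, slack=2)
Line 3: ['spoon', 'dust', 'large'] (min_width=16, slack=1)
Line 4: ['open', 'open', 'in'] (min_width=12, slack=5)
Line 5: ['laboratory'] (min_width=10, slack=7)

Answer: spoon dust large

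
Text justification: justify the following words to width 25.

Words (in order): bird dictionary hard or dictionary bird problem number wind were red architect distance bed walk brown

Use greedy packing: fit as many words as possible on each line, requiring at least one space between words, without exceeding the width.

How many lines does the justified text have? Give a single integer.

Line 1: ['bird', 'dictionary', 'hard', 'or'] (min_width=23, slack=2)
Line 2: ['dictionary', 'bird', 'problem'] (min_width=23, slack=2)
Line 3: ['number', 'wind', 'were', 'red'] (min_width=20, slack=5)
Line 4: ['architect', 'distance', 'bed'] (min_width=22, slack=3)
Line 5: ['walk', 'brown'] (min_width=10, slack=15)
Total lines: 5

Answer: 5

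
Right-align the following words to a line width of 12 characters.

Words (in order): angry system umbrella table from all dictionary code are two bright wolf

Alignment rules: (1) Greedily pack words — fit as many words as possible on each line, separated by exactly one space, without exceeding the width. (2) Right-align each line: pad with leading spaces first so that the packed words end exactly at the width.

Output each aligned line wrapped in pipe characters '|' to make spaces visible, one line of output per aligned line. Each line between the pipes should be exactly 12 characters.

Answer: |angry system|
|    umbrella|
|  table from|
|         all|
|  dictionary|
|code are two|
| bright wolf|

Derivation:
Line 1: ['angry', 'system'] (min_width=12, slack=0)
Line 2: ['umbrella'] (min_width=8, slack=4)
Line 3: ['table', 'from'] (min_width=10, slack=2)
Line 4: ['all'] (min_width=3, slack=9)
Line 5: ['dictionary'] (min_width=10, slack=2)
Line 6: ['code', 'are', 'two'] (min_width=12, slack=0)
Line 7: ['bright', 'wolf'] (min_width=11, slack=1)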